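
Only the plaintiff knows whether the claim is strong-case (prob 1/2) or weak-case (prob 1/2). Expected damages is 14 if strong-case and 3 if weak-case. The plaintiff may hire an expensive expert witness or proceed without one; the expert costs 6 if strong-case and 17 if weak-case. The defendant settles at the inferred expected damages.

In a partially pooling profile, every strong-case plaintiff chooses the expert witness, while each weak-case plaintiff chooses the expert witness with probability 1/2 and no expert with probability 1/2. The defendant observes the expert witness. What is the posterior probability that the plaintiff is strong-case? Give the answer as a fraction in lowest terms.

P(the expert witness) = (1/2)·1 + (1/2)·(1/2) = 3/4.
By Bayes' rule, P(strong-case | the expert witness) = (1/2) / (3/4) = 2/3.

2/3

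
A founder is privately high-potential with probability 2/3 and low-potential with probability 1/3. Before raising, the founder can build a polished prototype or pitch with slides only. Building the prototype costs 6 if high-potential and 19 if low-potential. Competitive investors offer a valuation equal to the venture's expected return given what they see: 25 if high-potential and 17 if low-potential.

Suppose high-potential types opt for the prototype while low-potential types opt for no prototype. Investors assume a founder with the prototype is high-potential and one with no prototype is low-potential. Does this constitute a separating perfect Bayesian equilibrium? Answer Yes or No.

Under these beliefs, the prototype earns valuation 25 and no prototype earns valuation 17.
high-potential: the prototype nets 25 − 6 = 19; no prototype nets 17. high-potential prefers the prototype.
low-potential: the prototype nets 25 − 19 = 6; no prototype nets 17. low-potential prefers no prototype.
Neither type deviates, so the separating profile is an equilibrium.

Yes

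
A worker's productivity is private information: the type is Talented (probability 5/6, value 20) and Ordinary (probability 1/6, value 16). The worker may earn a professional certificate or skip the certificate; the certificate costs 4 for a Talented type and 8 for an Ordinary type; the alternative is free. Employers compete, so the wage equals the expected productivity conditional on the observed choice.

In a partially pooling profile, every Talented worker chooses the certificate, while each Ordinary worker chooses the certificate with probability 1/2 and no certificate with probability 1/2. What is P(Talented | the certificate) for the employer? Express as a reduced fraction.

10/11

P(the certificate) = (5/6)·1 + (1/6)·(1/2) = 11/12.
By Bayes' rule, P(Talented | the certificate) = (5/6) / (11/12) = 10/11.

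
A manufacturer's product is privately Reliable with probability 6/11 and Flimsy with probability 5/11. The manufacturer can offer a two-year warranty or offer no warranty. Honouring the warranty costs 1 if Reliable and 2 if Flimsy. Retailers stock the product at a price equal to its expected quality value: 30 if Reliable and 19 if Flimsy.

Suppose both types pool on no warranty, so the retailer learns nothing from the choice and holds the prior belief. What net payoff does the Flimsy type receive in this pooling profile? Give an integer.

25

Pooled price = 6/11·30 + 5/11·19 = 25.
Flimsy pays no cost for no warranty, so net payoff = 25.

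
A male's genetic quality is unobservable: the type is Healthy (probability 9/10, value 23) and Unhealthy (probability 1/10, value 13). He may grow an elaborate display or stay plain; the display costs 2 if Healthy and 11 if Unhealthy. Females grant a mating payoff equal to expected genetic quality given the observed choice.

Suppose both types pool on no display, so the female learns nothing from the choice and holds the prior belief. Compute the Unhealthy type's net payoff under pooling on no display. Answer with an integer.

22

Pooled mating payoff = 9/10·23 + 1/10·13 = 22.
Unhealthy pays no cost for no display, so net payoff = 22.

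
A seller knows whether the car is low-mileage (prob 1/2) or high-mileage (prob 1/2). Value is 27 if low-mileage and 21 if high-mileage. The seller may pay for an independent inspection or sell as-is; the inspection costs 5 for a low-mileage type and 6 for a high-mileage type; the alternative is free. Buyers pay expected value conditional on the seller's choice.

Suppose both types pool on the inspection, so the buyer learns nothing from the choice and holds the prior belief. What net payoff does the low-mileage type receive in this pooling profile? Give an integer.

19

Pooled price = 1/2·27 + 1/2·21 = 24.
low-mileage pays cost 5 for the inspection, so net payoff = 24 − 5 = 19.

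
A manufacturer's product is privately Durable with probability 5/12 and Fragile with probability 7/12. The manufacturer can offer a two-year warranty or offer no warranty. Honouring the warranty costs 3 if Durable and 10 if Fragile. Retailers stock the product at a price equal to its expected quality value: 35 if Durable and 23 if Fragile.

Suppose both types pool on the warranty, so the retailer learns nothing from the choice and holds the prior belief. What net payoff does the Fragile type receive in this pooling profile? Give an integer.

18

Pooled price = 5/12·35 + 7/12·23 = 28.
Fragile pays cost 10 for the warranty, so net payoff = 28 − 10 = 18.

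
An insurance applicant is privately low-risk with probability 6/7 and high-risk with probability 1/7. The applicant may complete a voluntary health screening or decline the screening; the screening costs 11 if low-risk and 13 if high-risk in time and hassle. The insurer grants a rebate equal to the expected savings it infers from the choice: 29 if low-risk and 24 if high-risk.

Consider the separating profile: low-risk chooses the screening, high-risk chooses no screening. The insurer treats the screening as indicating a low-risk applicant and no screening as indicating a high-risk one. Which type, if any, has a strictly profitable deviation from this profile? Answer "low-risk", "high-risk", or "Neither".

low-risk

The screening pays 29; no screening pays 24.
low-risk: assigned the screening, nets 29 − 11 = 18; deviating to no screening nets 24.
high-risk: assigned no screening, nets 24; deviating to the screening nets 29 − 13 = 16.
The low-risk type gains 6 by deviating.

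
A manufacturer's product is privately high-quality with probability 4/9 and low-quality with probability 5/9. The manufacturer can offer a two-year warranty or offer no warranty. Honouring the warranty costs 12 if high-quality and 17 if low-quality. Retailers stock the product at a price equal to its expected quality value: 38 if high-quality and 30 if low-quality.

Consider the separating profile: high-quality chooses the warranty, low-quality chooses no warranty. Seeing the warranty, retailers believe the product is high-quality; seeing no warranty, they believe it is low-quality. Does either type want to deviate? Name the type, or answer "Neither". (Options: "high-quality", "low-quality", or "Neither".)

The warranty pays 38; no warranty pays 30.
high-quality: assigned the warranty, nets 38 − 12 = 26; deviating to no warranty nets 30.
low-quality: assigned no warranty, nets 30; deviating to the warranty nets 38 − 17 = 21.
The high-quality type gains 4 by deviating.

high-quality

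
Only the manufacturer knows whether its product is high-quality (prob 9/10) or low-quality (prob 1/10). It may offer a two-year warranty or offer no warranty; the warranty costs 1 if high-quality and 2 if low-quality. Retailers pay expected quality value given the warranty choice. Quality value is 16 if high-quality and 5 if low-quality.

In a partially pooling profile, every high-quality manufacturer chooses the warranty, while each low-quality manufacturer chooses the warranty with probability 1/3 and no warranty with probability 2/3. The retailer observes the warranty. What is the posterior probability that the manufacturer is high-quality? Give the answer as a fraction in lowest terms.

27/28

P(the warranty) = (9/10)·1 + (1/10)·(1/3) = 14/15.
By Bayes' rule, P(high-quality | the warranty) = (9/10) / (14/15) = 27/28.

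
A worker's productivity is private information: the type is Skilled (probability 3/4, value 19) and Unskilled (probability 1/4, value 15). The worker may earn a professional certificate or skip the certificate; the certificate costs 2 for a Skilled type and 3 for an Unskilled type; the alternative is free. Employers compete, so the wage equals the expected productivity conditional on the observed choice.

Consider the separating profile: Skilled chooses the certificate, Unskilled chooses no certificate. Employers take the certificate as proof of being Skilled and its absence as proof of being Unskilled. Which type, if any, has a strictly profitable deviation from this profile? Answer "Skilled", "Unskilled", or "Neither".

Unskilled

The certificate pays 19; no certificate pays 15.
Skilled: assigned the certificate, nets 19 − 2 = 17; deviating to no certificate nets 15.
Unskilled: assigned no certificate, nets 15; deviating to the certificate nets 19 − 3 = 16.
The Unskilled type gains 1 by deviating.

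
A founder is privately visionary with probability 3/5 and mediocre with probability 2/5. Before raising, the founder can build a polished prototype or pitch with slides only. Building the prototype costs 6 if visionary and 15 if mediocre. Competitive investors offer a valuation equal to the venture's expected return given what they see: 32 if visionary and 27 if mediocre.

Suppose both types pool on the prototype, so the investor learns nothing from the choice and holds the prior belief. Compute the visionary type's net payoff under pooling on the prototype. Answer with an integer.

Pooled valuation = 3/5·32 + 2/5·27 = 30.
visionary pays cost 6 for the prototype, so net payoff = 30 − 6 = 24.

24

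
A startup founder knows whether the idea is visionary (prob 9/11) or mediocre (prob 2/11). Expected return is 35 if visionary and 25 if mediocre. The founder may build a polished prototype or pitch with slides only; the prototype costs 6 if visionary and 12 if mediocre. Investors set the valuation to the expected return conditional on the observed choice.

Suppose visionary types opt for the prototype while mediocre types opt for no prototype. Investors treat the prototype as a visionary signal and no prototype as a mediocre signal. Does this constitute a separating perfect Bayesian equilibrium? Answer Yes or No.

Under these beliefs, the prototype earns valuation 35 and no prototype earns valuation 25.
visionary: the prototype nets 35 − 6 = 29; no prototype nets 25. visionary prefers the prototype.
mediocre: the prototype nets 35 − 12 = 23; no prototype nets 25. mediocre prefers no prototype.
Neither type deviates, so the separating profile is an equilibrium.

Yes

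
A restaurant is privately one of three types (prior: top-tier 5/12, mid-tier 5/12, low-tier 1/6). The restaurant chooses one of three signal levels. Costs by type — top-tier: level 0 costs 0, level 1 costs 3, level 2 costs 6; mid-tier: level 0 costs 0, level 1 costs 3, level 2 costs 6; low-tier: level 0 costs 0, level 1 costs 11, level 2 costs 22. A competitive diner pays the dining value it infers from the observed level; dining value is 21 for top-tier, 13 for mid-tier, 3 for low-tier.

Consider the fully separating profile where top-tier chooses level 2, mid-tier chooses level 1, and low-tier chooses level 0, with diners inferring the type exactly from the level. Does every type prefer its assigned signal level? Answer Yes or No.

No

Separating price premiums: level 2 → 21, level 1 → 13, level 0 → 3.
top-tier (assigned level 2): level 0: 3 − 0 = 3; level 1: 13 − 3 = 10; level 2: 21 − 6 = 15. top-tier stays.
mid-tier (assigned level 1): level 0: 3 − 0 = 3; level 1: 13 − 3 = 10; level 2: 21 − 6 = 15. mid-tier prefers level 2.
low-tier (assigned level 0): level 0: 3 − 0 = 3; level 1: 13 − 11 = 2; level 2: 21 − 22 = -1. low-tier stays.
At least one type deviates; the separating profile fails.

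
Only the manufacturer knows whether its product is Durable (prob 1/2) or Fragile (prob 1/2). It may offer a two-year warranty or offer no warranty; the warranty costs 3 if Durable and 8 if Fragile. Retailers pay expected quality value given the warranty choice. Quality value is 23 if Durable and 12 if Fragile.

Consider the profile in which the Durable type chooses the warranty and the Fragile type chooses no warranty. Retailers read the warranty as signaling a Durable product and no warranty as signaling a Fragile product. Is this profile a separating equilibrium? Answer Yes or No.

No

Under these beliefs, the warranty earns price 23 and no warranty earns price 12.
Durable: the warranty nets 23 − 3 = 20; no warranty nets 12. Durable prefers the warranty.
Fragile: the warranty nets 23 − 8 = 15; no warranty nets 12. Fragile would deviate to the warranty.
Fragile has a profitable deviation, so the profile is not an equilibrium.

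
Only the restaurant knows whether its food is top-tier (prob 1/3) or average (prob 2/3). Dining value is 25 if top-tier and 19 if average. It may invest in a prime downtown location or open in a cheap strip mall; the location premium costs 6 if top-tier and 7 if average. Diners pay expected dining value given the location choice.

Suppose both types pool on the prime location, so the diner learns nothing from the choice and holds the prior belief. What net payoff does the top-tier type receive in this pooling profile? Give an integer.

15

Pooled price premium = 1/3·25 + 2/3·19 = 21.
top-tier pays cost 6 for the prime location, so net payoff = 21 − 6 = 15.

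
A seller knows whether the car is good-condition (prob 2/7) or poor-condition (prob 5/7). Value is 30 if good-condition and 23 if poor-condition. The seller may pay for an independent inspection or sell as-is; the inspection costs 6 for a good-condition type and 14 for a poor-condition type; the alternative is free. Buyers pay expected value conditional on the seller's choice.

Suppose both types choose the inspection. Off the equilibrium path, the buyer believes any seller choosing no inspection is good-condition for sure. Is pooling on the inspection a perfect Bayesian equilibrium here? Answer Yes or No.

No

On path, the buyer holds the prior and pays 2/7·30 + 5/7·23 = 25. Off path (no inspection), believing good-condition, it pays 30.
good-condition: the inspection nets 25 − 6 = 19; no inspection nets 30. good-condition would deviate.
poor-condition: the inspection nets 25 − 14 = 11; no inspection nets 30. poor-condition would deviate.
A type deviates, so pooling fails.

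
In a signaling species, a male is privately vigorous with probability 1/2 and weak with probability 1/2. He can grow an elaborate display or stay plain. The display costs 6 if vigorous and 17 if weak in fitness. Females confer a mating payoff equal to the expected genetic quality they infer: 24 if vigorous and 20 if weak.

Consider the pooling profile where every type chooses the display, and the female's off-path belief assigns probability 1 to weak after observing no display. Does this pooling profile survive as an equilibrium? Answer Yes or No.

On path, the female holds the prior and pays 1/2·24 + 1/2·20 = 22. Off path (no display), believing weak, it pays 20.
vigorous: the display nets 22 − 6 = 16; no display nets 20. vigorous would deviate.
weak: the display nets 22 − 17 = 5; no display nets 20. weak would deviate.
A type deviates, so pooling fails.

No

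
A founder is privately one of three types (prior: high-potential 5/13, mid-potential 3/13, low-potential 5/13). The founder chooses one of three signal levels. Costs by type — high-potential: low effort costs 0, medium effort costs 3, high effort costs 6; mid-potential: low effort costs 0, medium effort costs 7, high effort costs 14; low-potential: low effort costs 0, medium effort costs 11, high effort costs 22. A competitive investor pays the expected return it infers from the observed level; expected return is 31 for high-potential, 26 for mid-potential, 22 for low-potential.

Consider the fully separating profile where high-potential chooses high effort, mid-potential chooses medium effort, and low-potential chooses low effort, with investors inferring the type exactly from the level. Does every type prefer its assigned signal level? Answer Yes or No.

Separating valuations: high effort → 31, medium effort → 26, low effort → 22.
high-potential (assigned high effort): low effort: 22 − 0 = 22; medium effort: 26 − 3 = 23; high effort: 31 − 6 = 25. high-potential stays.
mid-potential (assigned medium effort): low effort: 22 − 0 = 22; medium effort: 26 − 7 = 19; high effort: 31 − 14 = 17. mid-potential prefers low effort.
low-potential (assigned low effort): low effort: 22 − 0 = 22; medium effort: 26 − 11 = 15; high effort: 31 − 22 = 9. low-potential stays.
At least one type deviates; the separating profile fails.

No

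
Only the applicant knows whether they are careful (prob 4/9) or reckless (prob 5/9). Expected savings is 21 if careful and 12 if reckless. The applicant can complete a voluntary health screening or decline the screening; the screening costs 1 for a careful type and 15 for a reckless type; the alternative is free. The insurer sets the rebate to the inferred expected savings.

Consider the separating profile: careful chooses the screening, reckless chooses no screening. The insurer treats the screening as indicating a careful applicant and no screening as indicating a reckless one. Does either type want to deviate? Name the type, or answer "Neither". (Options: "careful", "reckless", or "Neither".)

Neither

The screening pays 21; no screening pays 12.
careful: assigned the screening, nets 21 − 1 = 20; deviating to no screening nets 12.
reckless: assigned no screening, nets 12; deviating to the screening nets 21 − 15 = 6.
Both types strictly prefer their assigned action; no profitable deviation.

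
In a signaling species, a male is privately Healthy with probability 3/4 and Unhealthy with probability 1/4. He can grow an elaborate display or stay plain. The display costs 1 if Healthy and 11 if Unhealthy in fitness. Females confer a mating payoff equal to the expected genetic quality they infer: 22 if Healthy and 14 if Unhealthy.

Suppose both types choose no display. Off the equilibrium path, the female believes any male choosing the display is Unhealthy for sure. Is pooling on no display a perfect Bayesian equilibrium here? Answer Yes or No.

On path, the female holds the prior and pays 3/4·22 + 1/4·14 = 20. Off path (the display), believing Unhealthy, it pays 14.
Healthy: no display nets 20; the display nets 14 − 1 = 13. Healthy stays.
Unhealthy: no display nets 20; the display nets 14 − 11 = 3. Unhealthy stays.
No type deviates, so pooling is sustained.

Yes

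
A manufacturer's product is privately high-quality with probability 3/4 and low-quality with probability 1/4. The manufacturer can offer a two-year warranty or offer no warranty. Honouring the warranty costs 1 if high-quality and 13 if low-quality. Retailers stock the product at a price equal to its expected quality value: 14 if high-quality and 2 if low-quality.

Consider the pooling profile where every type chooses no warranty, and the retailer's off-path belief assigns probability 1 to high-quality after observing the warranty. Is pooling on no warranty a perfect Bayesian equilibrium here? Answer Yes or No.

On path, the retailer holds the prior and pays 3/4·14 + 1/4·2 = 11. Off path (the warranty), believing high-quality, it pays 14.
high-quality: no warranty nets 11; the warranty nets 14 − 1 = 13. high-quality would deviate.
low-quality: no warranty nets 11; the warranty nets 14 − 13 = 1. low-quality stays.
A type deviates, so pooling fails.

No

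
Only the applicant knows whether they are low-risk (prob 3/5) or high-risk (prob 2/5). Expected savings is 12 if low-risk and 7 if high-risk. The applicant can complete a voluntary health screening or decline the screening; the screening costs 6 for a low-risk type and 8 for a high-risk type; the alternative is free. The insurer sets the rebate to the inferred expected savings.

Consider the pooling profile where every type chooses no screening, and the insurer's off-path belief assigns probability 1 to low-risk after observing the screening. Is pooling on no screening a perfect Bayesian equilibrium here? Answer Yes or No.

Yes

On path, the insurer holds the prior and pays 3/5·12 + 2/5·7 = 10. Off path (the screening), believing low-risk, it pays 12.
low-risk: no screening nets 10; the screening nets 12 − 6 = 6. low-risk stays.
high-risk: no screening nets 10; the screening nets 12 − 8 = 4. high-risk stays.
No type deviates, so pooling is sustained.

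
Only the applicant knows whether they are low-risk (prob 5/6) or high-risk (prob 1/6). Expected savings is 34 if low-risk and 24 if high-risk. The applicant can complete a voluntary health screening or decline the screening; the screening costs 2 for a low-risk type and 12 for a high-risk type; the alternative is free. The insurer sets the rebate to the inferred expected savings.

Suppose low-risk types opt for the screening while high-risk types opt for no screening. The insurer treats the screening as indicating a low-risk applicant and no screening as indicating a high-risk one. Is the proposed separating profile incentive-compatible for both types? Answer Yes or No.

Under these beliefs, the screening earns rebate 34 and no screening earns rebate 24.
low-risk: the screening nets 34 − 2 = 32; no screening nets 24. low-risk prefers the screening.
high-risk: the screening nets 34 − 12 = 22; no screening nets 24. high-risk prefers no screening.
Neither type deviates, so the separating profile is an equilibrium.

Yes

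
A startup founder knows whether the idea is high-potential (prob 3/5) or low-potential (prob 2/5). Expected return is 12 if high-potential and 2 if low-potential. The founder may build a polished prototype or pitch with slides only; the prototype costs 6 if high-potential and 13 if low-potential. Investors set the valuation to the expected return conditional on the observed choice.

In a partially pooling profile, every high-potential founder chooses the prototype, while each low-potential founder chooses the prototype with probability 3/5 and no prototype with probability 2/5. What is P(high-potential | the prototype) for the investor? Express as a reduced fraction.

P(the prototype) = (3/5)·1 + (2/5)·(3/5) = 21/25.
By Bayes' rule, P(high-potential | the prototype) = (3/5) / (21/25) = 5/7.

5/7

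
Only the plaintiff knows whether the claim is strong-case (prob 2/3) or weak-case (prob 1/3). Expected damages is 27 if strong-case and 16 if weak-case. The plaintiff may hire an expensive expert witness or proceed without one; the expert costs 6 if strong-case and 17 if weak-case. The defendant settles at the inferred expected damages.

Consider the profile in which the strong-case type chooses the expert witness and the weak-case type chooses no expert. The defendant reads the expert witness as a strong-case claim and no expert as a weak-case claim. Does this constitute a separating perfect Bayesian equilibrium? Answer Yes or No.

Under these beliefs, the expert witness earns settlement 27 and no expert earns settlement 16.
strong-case: the expert witness nets 27 − 6 = 21; no expert nets 16. strong-case prefers the expert witness.
weak-case: the expert witness nets 27 − 17 = 10; no expert nets 16. weak-case prefers no expert.
Neither type deviates, so the separating profile is an equilibrium.

Yes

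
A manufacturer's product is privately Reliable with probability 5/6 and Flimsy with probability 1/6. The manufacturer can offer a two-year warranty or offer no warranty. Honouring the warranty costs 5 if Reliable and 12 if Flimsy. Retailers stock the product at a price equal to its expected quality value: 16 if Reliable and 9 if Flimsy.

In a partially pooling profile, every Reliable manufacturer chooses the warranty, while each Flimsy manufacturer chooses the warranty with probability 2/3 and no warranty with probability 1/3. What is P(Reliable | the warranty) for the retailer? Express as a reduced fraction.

P(the warranty) = (5/6)·1 + (1/6)·(2/3) = 17/18.
By Bayes' rule, P(Reliable | the warranty) = (5/6) / (17/18) = 15/17.

15/17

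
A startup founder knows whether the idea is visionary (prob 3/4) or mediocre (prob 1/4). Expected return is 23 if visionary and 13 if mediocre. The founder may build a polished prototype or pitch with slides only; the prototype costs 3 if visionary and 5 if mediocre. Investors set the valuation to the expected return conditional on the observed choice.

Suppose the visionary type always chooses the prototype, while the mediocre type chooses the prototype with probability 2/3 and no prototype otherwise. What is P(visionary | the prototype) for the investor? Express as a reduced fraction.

P(the prototype) = (3/4)·1 + (1/4)·(2/3) = 11/12.
By Bayes' rule, P(visionary | the prototype) = (3/4) / (11/12) = 9/11.

9/11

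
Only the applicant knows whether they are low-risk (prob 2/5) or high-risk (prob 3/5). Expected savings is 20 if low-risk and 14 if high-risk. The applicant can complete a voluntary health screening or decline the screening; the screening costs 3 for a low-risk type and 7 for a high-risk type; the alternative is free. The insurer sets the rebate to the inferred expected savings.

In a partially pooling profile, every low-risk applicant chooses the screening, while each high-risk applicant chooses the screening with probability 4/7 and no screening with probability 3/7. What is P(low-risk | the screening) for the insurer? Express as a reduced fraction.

7/13

P(the screening) = (2/5)·1 + (3/5)·(4/7) = 26/35.
By Bayes' rule, P(low-risk | the screening) = (2/5) / (26/35) = 7/13.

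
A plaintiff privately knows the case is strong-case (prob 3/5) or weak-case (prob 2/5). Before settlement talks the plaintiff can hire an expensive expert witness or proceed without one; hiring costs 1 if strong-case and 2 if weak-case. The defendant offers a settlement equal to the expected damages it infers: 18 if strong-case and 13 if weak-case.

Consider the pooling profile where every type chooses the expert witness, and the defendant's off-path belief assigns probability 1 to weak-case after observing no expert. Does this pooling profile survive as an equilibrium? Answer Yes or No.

On path, the defendant holds the prior and pays 3/5·18 + 2/5·13 = 16. Off path (no expert), believing weak-case, it pays 13.
strong-case: the expert witness nets 16 − 1 = 15; no expert nets 13. strong-case stays.
weak-case: the expert witness nets 16 − 2 = 14; no expert nets 13. weak-case stays.
No type deviates, so pooling is sustained.

Yes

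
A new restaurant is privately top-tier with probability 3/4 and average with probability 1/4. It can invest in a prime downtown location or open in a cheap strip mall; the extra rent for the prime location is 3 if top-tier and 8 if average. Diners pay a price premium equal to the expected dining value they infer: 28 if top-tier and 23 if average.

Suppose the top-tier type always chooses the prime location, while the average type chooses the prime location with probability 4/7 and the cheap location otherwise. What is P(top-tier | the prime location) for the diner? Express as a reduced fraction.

P(the prime location) = (3/4)·1 + (1/4)·(4/7) = 25/28.
By Bayes' rule, P(top-tier | the prime location) = (3/4) / (25/28) = 21/25.

21/25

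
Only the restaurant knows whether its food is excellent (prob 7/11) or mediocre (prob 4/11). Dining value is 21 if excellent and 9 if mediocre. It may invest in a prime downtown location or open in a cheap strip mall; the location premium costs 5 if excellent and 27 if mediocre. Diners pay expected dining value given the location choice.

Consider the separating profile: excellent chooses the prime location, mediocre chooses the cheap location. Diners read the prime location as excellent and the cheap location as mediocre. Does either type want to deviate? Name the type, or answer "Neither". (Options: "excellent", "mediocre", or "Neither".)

The prime location pays 21; the cheap location pays 9.
excellent: assigned the prime location, nets 21 − 5 = 16; deviating to the cheap location nets 9.
mediocre: assigned the cheap location, nets 9; deviating to the prime location nets 21 − 27 = -6.
Both types strictly prefer their assigned action; no profitable deviation.

Neither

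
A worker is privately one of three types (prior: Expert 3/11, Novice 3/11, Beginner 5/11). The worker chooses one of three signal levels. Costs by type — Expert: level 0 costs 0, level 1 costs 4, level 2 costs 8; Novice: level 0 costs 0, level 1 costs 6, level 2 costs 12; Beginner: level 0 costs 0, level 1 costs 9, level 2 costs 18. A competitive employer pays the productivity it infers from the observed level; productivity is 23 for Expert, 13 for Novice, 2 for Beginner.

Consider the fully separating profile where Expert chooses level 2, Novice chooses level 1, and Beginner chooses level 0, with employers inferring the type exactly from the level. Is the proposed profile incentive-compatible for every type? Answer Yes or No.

No

Separating wages: level 2 → 23, level 1 → 13, level 0 → 2.
Expert (assigned level 2): level 0: 2 − 0 = 2; level 1: 13 − 4 = 9; level 2: 23 − 8 = 15. Expert stays.
Novice (assigned level 1): level 0: 2 − 0 = 2; level 1: 13 − 6 = 7; level 2: 23 − 12 = 11. Novice prefers level 2.
Beginner (assigned level 0): level 0: 2 − 0 = 2; level 1: 13 − 9 = 4; level 2: 23 − 18 = 5. Beginner prefers level 2.
At least one type deviates; the separating profile fails.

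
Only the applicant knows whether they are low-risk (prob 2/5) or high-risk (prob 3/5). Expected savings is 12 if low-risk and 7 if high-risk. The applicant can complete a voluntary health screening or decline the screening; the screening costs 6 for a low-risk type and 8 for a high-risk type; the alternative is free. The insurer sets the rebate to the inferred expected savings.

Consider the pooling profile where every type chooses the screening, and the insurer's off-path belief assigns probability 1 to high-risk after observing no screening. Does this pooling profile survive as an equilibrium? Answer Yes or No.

On path, the insurer holds the prior and pays 2/5·12 + 3/5·7 = 9. Off path (no screening), believing high-risk, it pays 7.
low-risk: the screening nets 9 − 6 = 3; no screening nets 7. low-risk would deviate.
high-risk: the screening nets 9 − 8 = 1; no screening nets 7. high-risk would deviate.
A type deviates, so pooling fails.

No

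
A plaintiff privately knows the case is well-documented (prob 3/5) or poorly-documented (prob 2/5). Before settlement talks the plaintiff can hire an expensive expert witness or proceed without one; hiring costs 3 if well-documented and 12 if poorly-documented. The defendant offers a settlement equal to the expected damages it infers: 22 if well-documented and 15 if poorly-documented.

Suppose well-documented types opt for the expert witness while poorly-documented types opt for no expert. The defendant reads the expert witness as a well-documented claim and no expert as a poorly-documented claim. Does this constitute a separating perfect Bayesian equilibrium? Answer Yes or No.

Yes

Under these beliefs, the expert witness earns settlement 22 and no expert earns settlement 15.
well-documented: the expert witness nets 22 − 3 = 19; no expert nets 15. well-documented prefers the expert witness.
poorly-documented: the expert witness nets 22 − 12 = 10; no expert nets 15. poorly-documented prefers no expert.
Neither type deviates, so the separating profile is an equilibrium.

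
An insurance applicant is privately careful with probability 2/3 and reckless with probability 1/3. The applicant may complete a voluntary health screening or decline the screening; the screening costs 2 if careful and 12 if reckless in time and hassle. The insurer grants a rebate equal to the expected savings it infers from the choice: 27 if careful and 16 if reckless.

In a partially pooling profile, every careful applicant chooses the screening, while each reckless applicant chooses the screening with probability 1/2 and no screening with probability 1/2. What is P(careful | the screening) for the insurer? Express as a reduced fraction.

P(the screening) = (2/3)·1 + (1/3)·(1/2) = 5/6.
By Bayes' rule, P(careful | the screening) = (2/3) / (5/6) = 4/5.

4/5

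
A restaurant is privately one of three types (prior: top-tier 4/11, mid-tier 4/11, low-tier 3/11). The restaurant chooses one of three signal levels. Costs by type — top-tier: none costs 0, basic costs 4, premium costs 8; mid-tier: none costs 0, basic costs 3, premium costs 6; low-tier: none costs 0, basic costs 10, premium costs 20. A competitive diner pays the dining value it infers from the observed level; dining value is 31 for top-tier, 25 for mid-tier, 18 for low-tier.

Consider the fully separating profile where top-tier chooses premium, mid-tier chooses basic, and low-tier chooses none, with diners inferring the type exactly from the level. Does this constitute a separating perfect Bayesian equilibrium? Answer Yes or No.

Separating price premiums: premium → 31, basic → 25, none → 18.
top-tier (assigned premium): none: 18 − 0 = 18; basic: 25 − 4 = 21; premium: 31 − 8 = 23. top-tier stays.
mid-tier (assigned basic): none: 18 − 0 = 18; basic: 25 − 3 = 22; premium: 31 − 6 = 25. mid-tier prefers premium.
low-tier (assigned none): none: 18 − 0 = 18; basic: 25 − 10 = 15; premium: 31 − 20 = 11. low-tier stays.
At least one type deviates; the separating profile fails.

No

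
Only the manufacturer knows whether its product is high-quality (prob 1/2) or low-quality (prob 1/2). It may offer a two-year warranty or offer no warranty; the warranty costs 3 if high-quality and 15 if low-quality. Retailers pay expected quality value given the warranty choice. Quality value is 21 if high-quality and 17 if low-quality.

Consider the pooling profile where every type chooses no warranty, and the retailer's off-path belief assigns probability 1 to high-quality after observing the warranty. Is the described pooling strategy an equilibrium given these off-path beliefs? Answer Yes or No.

Yes

On path, the retailer holds the prior and pays 1/2·21 + 1/2·17 = 19. Off path (the warranty), believing high-quality, it pays 21.
high-quality: no warranty nets 19; the warranty nets 21 − 3 = 18. high-quality stays.
low-quality: no warranty nets 19; the warranty nets 21 − 15 = 6. low-quality stays.
No type deviates, so pooling is sustained.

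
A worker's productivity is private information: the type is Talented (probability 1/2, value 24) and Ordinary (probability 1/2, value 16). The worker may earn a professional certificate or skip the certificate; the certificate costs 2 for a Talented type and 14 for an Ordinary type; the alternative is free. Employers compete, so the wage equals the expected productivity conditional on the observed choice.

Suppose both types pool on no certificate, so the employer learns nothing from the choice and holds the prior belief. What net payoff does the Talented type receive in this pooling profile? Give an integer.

20

Pooled wage = 1/2·24 + 1/2·16 = 20.
Talented pays no cost for no certificate, so net payoff = 20.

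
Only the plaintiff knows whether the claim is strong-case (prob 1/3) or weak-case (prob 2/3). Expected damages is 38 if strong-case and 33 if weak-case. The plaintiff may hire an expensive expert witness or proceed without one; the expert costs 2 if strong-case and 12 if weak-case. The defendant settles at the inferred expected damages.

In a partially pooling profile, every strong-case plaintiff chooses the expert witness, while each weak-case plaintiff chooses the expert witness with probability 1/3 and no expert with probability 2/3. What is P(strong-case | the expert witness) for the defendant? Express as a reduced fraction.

3/5

P(the expert witness) = (1/3)·1 + (2/3)·(1/3) = 5/9.
By Bayes' rule, P(strong-case | the expert witness) = (1/3) / (5/9) = 3/5.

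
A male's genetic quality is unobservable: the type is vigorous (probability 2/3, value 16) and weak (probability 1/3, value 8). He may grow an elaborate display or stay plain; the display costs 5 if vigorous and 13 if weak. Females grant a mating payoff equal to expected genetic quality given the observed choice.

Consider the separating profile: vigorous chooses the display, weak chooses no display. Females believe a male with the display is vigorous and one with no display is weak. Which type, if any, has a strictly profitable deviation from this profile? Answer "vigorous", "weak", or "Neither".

Neither

The display pays 16; no display pays 8.
vigorous: assigned the display, nets 16 − 5 = 11; deviating to no display nets 8.
weak: assigned no display, nets 8; deviating to the display nets 16 − 13 = 3.
Both types strictly prefer their assigned action; no profitable deviation.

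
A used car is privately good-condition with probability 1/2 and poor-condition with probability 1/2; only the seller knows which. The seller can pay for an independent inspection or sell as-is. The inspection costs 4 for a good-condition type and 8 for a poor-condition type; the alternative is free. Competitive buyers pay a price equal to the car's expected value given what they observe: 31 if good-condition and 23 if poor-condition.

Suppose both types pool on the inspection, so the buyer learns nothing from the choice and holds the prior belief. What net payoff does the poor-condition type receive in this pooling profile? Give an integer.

Pooled price = 1/2·31 + 1/2·23 = 27.
poor-condition pays cost 8 for the inspection, so net payoff = 27 − 8 = 19.

19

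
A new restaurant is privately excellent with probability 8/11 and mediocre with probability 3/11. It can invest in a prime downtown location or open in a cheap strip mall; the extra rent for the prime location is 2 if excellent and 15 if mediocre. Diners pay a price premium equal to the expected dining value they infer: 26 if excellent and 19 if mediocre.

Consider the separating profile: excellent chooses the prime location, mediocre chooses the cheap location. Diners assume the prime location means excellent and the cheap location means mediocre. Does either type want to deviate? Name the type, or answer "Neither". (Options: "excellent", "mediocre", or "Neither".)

Neither

The prime location pays 26; the cheap location pays 19.
excellent: assigned the prime location, nets 26 − 2 = 24; deviating to the cheap location nets 19.
mediocre: assigned the cheap location, nets 19; deviating to the prime location nets 26 − 15 = 11.
Both types strictly prefer their assigned action; no profitable deviation.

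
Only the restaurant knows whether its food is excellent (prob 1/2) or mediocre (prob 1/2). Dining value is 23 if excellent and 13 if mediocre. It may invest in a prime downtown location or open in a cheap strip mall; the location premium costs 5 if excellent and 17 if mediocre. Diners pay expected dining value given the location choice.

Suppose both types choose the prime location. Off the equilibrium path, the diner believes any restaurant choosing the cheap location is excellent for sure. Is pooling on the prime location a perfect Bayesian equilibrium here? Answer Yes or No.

On path, the diner holds the prior and pays 1/2·23 + 1/2·13 = 18. Off path (the cheap location), believing excellent, it pays 23.
excellent: the prime location nets 18 − 5 = 13; the cheap location nets 23. excellent would deviate.
mediocre: the prime location nets 18 − 17 = 1; the cheap location nets 23. mediocre would deviate.
A type deviates, so pooling fails.

No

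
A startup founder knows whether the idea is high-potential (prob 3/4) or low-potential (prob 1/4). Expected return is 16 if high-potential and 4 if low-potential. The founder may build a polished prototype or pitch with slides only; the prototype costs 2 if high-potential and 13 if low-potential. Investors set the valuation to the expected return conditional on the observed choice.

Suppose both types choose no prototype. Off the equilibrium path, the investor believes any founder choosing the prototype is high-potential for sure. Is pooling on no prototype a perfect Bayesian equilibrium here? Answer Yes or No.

No

On path, the investor holds the prior and pays 3/4·16 + 1/4·4 = 13. Off path (the prototype), believing high-potential, it pays 16.
high-potential: no prototype nets 13; the prototype nets 16 − 2 = 14. high-potential would deviate.
low-potential: no prototype nets 13; the prototype nets 16 − 13 = 3. low-potential stays.
A type deviates, so pooling fails.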